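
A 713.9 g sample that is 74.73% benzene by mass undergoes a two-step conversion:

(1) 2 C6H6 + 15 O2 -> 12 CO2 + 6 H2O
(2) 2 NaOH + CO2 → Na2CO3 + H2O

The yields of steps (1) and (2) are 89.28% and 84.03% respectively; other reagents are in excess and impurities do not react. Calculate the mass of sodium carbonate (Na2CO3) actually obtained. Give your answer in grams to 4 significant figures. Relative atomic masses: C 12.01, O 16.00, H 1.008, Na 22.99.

Pure C6H6 = 713.9 × 0.7473 = 533.50 g.
M(C6H6) = 6(12.01) + 6(1.008) = 78.108 g/mol.
M(Na2CO3) = 2(22.99) + 12.01 + 3(16.00) = 105.99 g/mol.
n(C6H6) = 533.50 / 78.108 = 6.8303 mol.
Step 1 (C6H6:CO2 = 2:12): theoretical n(CO2) = 40.982 mol; at 89.28% yield, n(CO2) = 36.588 mol.
Step 2 (CO2:Na2CO3 = 1:1): theoretical n(Na2CO3) = 36.588 mol, so theoretical mass = 36.588 × 105.99 = 3878.0 g.
At 84.03% yield, actual mass of Na2CO3 = 3878.0 × 0.8403 = 3258.7 g.

3259 g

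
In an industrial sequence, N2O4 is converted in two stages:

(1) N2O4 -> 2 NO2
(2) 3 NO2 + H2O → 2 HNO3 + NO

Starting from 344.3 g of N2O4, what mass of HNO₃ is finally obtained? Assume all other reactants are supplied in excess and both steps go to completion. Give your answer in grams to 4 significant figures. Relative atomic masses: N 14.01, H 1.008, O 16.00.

M(N2O4) = 2(14.01) + 4(16.00) = 92.02 g/mol.
M(HNO3) = 1.008 + 14.01 + 3(16.00) = 63.018 g/mol.
n(N2O4) = 344.30 / 92.02 = 3.7416 mol.
Step 1 gives a 1:2 ratio of N2O4 to NO2, so n(NO2) = 7.4832 mol.
In step 2 the NO2:HNO3 ratio is 3:2, so n(HNO3) = 4.9888 mol.
Mass of HNO3 = 4.9888 × 63.018 = 314.38 g.

314.4 g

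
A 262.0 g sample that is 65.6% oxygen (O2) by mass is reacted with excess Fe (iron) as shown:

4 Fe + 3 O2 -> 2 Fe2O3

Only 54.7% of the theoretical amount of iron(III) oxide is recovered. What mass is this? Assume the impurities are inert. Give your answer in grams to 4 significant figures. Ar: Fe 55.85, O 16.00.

Pure O2 available = 262.0 g × 0.656 = 171.87 g.
M(O2) = 2(16.00) = 32.00 g/mol.
M(Fe2O3) = 2(55.85) + 3(16.00) = 159.70 g/mol.
n(O2) = 171.87 g / 32.00 g/mol = 5.3710 mol.
From the equation the O2:Fe2O3 mole ratio is 3:2, so n(Fe2O3) = 5.3710 × 2/3 = 3.5807 mol.
Mass of Fe2O3 = 3.5807 mol × 159.70 g/mol = 571.83 g.
Actual mass collected = 571.83 g × 0.547 = 312.79 g.

312.8 g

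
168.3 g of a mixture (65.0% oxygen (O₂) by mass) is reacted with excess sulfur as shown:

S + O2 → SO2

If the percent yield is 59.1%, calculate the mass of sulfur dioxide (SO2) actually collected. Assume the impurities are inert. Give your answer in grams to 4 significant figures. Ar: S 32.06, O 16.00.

129.4 g

Pure O2 available = 168.3 g × 0.650 = 109.39 g.
M(O2) = 2(16.00) = 32.00 g/mol.
M(SO2) = 32.06 + 2(16.00) = 64.06 g/mol.
n(O2) = 109.39 g / 32.00 g/mol = 3.4186 mol.
From the equation the O2:SO2 mole ratio is 1:1, so n(SO2) = 3.4186 × 1/1 = 3.4186 mol.
Mass of SO2 = 3.4186 mol × 64.06 g/mol = 219.00 g.
Actual mass collected = 219.00 g × 0.591 = 129.43 g.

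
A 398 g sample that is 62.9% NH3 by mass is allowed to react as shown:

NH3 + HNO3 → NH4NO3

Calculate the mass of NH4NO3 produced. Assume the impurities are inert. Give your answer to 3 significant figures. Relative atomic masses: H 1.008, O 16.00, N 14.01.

1180 g

Mass of pure NH3 = 398 g × 0.629 = 250.3 g.
M(NH3) = 14.01 + 3(1.008) = 17.034 g/mol.
M(NH4NO3) = 2(14.01) + 4(1.008) + 3(16.00) = 80.052 g/mol.
n(NH3) = 250.3 g / 17.034 g/mol = 14.70 mol.
From the equation the NH3:NH4NO3 mole ratio is 1:1, so n(NH4NO3) = 14.70 × 1/1 = 14.70 mol.
Mass of NH4NO3 = 14.70 mol × 80.052 g/mol = 1176 g.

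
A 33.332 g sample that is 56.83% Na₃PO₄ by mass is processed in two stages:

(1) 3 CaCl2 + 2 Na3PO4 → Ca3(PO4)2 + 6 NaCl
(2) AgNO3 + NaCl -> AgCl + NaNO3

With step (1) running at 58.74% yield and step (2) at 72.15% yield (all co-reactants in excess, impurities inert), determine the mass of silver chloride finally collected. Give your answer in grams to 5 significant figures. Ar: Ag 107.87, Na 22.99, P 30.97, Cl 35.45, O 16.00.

21.055 g

Pure Na3PO4 = 33.332 × 0.5683 = 18.9426 g.
M(Na3PO4) = 3(22.99) + 30.97 + 4(16.00) = 163.94 g/mol.
M(AgCl) = 107.87 + 35.45 = 143.32 g/mol.
n(Na3PO4) = 18.9426 / 163.94 = 0.115546 mol.
Step 1 (Na3PO4:NaCl = 2:6): theoretical n(NaCl) = 0.346637 mol; at 58.74% yield, n(NaCl) = 0.203615 mol.
Step 2 (NaCl:AgCl = 1:1): theoretical n(AgCl) = 0.203615 mol, so theoretical mass = 0.203615 × 143.32 = 29.1821 g.
At 72.15% yield, actual mass of AgCl = 29.1821 × 0.7215 = 21.0549 g.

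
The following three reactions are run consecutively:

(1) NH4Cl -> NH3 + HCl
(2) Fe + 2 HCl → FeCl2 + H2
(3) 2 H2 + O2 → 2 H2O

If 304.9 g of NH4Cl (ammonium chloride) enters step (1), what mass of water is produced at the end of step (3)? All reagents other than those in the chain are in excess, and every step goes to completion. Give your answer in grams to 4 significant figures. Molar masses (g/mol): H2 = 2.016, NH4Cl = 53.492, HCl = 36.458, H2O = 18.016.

n(NH4Cl) = 304.9 / 53.492 = 5.6999 mol.
Reaction (1): NH4Cl→HCl ratio 1:1 ⇒ n(HCl) = 5.6999 mol.
Reaction (2): HCl→H2 ratio 2:1 ⇒ n(H2) = 2.8500 mol.
Reaction (3): H2→H2O ratio 2:2 ⇒ n(H2O) = 2.8500 mol.
Mass of H2O = 2.8500 × 18.016 = 51.345 g.

51.34 g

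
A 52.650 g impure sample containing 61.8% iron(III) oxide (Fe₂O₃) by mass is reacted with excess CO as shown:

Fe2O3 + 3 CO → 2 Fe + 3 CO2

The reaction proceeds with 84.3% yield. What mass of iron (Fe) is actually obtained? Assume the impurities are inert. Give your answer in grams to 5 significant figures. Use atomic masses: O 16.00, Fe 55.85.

Pure Fe2O3 available = 52.650 g × 0.618 = 32.5377 g.
M(Fe2O3) = 2(55.85) + 3(16.00) = 159.70 g/mol.
M(Fe) = 55.85 g/mol.
n(Fe2O3) = 32.5377 g / 159.70 g/mol = 0.203743 mol.
From the equation the Fe2O3:Fe mole ratio is 1:2, so n(Fe) = 0.203743 × 2/1 = 0.407485 mol.
Mass of Fe = 0.407485 mol × 55.85 g/mol = 22.7581 g.
Actual mass collected = 22.7581 g × 0.843 = 19.1850 g.

19.185 g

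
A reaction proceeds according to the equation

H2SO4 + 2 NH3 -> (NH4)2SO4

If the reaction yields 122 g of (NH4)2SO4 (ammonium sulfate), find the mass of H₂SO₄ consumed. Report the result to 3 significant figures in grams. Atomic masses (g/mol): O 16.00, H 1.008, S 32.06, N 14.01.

M((NH4)2SO4) = 2(14.01) + 8(1.008) + 32.06 + 4(16.00) = 132.144 g/mol.
M(H2SO4) = 2(1.008) + 32.06 + 4(16.00) = 98.076 g/mol.
n((NH4)2SO4) = 122.0 g / 132.144 g/mol = 0.9232 mol.
From the equation the (NH4)2SO4:H2SO4 mole ratio is 1:1, so n(H2SO4) = 0.9232 × 1/1 = 0.9232 mol.
Mass of H2SO4 = 0.9232 mol × 98.076 g/mol = 90.55 g.

90.5 g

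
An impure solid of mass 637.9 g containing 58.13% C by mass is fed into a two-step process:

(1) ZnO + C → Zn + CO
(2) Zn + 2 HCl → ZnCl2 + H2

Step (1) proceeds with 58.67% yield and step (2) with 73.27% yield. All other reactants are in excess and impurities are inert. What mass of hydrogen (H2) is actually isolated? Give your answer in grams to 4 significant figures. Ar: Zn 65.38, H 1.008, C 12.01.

Pure C = 637.9 × 0.5813 = 370.81 g.
M(C) = 12.01 g/mol.
M(H2) = 2(1.008) = 2.016 g/mol.
n(C) = 370.81 / 12.01 = 30.875 mol.
Step 1 (C:Zn = 1:1): theoretical n(Zn) = 30.875 mol; at 58.67% yield, n(Zn) = 18.114 mol.
Step 2 (Zn:H2 = 1:1): theoretical n(H2) = 18.114 mol, so theoretical mass = 18.114 × 2.016 = 36.519 g.
At 73.27% yield, actual mass of H2 = 36.519 × 0.7327 = 26.757 g.

26.76 g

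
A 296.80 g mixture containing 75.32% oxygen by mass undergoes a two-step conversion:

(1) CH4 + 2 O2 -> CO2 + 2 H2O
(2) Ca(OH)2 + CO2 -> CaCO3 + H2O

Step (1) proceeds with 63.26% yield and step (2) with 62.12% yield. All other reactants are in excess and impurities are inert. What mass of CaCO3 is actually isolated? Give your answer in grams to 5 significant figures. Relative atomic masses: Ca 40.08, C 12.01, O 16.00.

Pure O2 = 296.80 × 0.7532 = 223.550 g.
M(O2) = 2(16.00) = 32.00 g/mol.
M(CaCO3) = 40.08 + 12.01 + 3(16.00) = 100.09 g/mol.
n(O2) = 223.550 / 32.00 = 6.98593 mol.
Step 1 (O2:CO2 = 2:1): theoretical n(CO2) = 3.49296 mol; at 63.26% yield, n(CO2) = 2.20965 mol.
Step 2 (CO2:CaCO3 = 1:1): theoretical n(CaCO3) = 2.20965 mol, so theoretical mass = 2.20965 × 100.09 = 221.164 g.
At 62.12% yield, actual mass of CaCO3 = 221.164 × 0.6212 = 137.387 g.

137.39 g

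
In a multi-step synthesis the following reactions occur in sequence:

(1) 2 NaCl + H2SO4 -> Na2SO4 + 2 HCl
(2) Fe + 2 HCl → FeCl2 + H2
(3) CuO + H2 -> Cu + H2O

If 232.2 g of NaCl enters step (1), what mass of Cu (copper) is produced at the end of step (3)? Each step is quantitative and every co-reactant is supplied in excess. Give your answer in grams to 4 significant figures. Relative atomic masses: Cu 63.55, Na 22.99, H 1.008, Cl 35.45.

M(NaCl) = 22.99 + 35.45 = 58.44 g/mol.
M(Cu) = 63.55 g/mol.
n(NaCl) = 232.2 / 58.44 = 3.9733 mol.
Reaction (1): NaCl→HCl ratio 2:2 ⇒ n(HCl) = 3.9733 mol.
Reaction (2): HCl→H2 ratio 2:1 ⇒ n(H2) = 1.9867 mol.
Reaction (3): H2→Cu ratio 1:1 ⇒ n(Cu) = 1.9867 mol.
Mass of Cu = 1.9867 × 63.55 = 126.25 g.

126.3 g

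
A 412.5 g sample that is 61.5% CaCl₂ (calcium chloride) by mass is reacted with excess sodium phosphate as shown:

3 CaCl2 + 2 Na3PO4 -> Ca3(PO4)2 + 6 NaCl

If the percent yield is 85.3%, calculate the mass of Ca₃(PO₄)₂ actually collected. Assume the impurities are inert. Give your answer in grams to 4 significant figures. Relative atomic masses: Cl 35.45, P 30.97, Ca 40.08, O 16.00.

201.6 g

Pure CaCl2 available = 412.5 g × 0.615 = 253.69 g.
M(CaCl2) = 40.08 + 2(35.45) = 110.98 g/mol.
M(Ca3(PO4)2) = 3(40.08) + 2(30.97) + 8(16.00) = 310.18 g/mol.
n(CaCl2) = 253.69 g / 110.98 g/mol = 2.2859 mol.
From the equation the CaCl2:Ca3(PO4)2 mole ratio is 3:1, so n(Ca3(PO4)2) = 2.2859 × 1/3 = 0.76196 mol.
Mass of Ca3(PO4)2 = 0.76196 mol × 310.18 g/mol = 236.35 g.
Actual mass collected = 236.35 g × 0.853 = 201.60 g.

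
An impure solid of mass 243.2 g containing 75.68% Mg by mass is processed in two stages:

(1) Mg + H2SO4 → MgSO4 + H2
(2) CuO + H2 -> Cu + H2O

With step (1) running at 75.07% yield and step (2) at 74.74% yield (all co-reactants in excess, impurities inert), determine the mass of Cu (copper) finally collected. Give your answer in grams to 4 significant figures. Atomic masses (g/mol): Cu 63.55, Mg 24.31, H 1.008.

Pure Mg = 243.2 × 0.7568 = 184.05 g.
M(Mg) = 24.31 g/mol.
M(Cu) = 63.55 g/mol.
n(Mg) = 184.05 / 24.31 = 7.5711 mol.
Step 1 (Mg:H2 = 1:1): theoretical n(H2) = 7.5711 mol; at 75.07% yield, n(H2) = 5.6836 mol.
Step 2 (H2:Cu = 1:1): theoretical n(Cu) = 5.6836 mol, so theoretical mass = 5.6836 × 63.55 = 361.19 g.
At 74.74% yield, actual mass of Cu = 361.19 × 0.7474 = 269.96 g.

270.0 g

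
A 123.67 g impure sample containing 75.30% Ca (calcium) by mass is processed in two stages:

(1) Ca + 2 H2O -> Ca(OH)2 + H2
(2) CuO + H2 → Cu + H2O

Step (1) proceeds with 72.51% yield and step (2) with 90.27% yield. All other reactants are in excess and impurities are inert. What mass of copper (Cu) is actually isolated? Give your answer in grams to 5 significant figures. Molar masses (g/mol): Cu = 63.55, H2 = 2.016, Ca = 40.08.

Pure Ca = 123.67 × 0.7530 = 93.1235 g.
n(Ca) = 93.1235 / 40.08 = 2.32344 mol.
Step 1 (Ca:H2 = 1:1): theoretical n(H2) = 2.32344 mol; at 72.51% yield, n(H2) = 1.68473 mol.
Step 2 (H2:Cu = 1:1): theoretical n(Cu) = 1.68473 mol, so theoretical mass = 1.68473 × 63.55 = 107.064 g.
At 90.27% yield, actual mass of Cu = 107.064 × 0.9027 = 96.6470 g.

96.647 g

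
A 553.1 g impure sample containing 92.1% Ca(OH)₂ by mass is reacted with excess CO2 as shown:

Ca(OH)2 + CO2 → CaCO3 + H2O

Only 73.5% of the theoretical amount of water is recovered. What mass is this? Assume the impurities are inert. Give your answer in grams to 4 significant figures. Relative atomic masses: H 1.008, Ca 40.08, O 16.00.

91.04 g

Pure Ca(OH)2 available = 553.1 g × 0.921 = 509.41 g.
M(Ca(OH)2) = 40.08 + 2(16.00) + 2(1.008) = 74.096 g/mol.
M(H2O) = 2(1.008) + 16.00 = 18.016 g/mol.
n(Ca(OH)2) = 509.41 g / 74.096 g/mol = 6.8749 mol.
From the equation the Ca(OH)2:H2O mole ratio is 1:1, so n(H2O) = 6.8749 × 1/1 = 6.8749 mol.
Mass of H2O = 6.8749 mol × 18.016 g/mol = 123.86 g.
Actual mass collected = 123.86 g × 0.735 = 91.036 g.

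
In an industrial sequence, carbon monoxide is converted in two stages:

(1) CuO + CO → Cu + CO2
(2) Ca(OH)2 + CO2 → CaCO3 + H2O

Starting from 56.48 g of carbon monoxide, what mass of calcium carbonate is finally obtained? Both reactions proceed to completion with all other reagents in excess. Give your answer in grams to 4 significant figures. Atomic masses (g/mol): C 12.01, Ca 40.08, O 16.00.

M(CO) = 12.01 + 16.00 = 28.01 g/mol.
M(CaCO3) = 40.08 + 12.01 + 3(16.00) = 100.09 g/mol.
n(CO) = 56.480 / 28.01 = 2.0164 mol.
Step 1 gives a 1:1 ratio of CO to CO2, so n(CO2) = 2.0164 mol.
In step 2 the CO2:CaCO3 ratio is 1:1, so n(CaCO3) = 2.0164 mol.
Mass of CaCO3 = 2.0164 × 100.09 = 201.82 g.

201.8 g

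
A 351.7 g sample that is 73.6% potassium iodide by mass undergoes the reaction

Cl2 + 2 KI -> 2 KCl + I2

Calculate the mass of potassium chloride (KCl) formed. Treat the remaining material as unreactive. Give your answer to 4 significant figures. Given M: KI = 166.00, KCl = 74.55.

116.2 g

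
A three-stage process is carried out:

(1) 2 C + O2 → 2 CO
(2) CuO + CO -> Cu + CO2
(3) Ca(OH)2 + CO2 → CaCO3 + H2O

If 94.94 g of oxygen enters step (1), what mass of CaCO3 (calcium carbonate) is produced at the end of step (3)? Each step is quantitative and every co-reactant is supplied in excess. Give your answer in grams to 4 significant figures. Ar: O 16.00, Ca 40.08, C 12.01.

M(O2) = 2(16.00) = 32.00 g/mol.
M(CaCO3) = 40.08 + 12.01 + 3(16.00) = 100.09 g/mol.
n(O2) = 94.94 / 32.00 = 2.9669 mol.
Reaction (1): O2→CO ratio 1:2 ⇒ n(CO) = 5.9337 mol.
Reaction (2): CO→CO2 ratio 1:1 ⇒ n(CO2) = 5.9337 mol.
Reaction (3): CO2→CaCO3 ratio 1:1 ⇒ n(CaCO3) = 5.9337 mol.
Mass of CaCO3 = 5.9337 × 100.09 = 593.91 g.

593.9 g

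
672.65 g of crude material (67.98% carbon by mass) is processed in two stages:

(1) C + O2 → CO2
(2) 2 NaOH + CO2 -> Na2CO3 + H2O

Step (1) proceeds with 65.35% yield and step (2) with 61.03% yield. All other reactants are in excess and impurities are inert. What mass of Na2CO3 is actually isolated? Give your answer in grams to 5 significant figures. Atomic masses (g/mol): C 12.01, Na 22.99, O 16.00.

Pure C = 672.65 × 0.6798 = 457.267 g.
M(C) = 12.01 g/mol.
M(Na2CO3) = 2(22.99) + 12.01 + 3(16.00) = 105.99 g/mol.
n(C) = 457.267 / 12.01 = 38.0739 mol.
Step 1 (C:CO2 = 1:1): theoretical n(CO2) = 38.0739 mol; at 65.35% yield, n(CO2) = 24.8813 mol.
Step 2 (CO2:Na2CO3 = 1:1): theoretical n(Na2CO3) = 24.8813 mol, so theoretical mass = 24.8813 × 105.99 = 2637.17 g.
At 61.03% yield, actual mass of Na2CO3 = 2637.17 × 0.6103 = 1609.46 g.

1609.5 g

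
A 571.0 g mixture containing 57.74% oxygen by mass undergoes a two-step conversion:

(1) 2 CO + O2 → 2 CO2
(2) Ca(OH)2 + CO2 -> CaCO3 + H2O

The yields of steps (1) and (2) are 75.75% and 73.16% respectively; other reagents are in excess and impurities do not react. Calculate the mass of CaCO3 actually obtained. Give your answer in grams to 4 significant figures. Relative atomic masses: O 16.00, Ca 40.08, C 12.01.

Pure O2 = 571.0 × 0.5774 = 329.70 g.
M(O2) = 2(16.00) = 32.00 g/mol.
M(CaCO3) = 40.08 + 12.01 + 3(16.00) = 100.09 g/mol.
n(O2) = 329.70 / 32.00 = 10.303 mol.
Step 1 (O2:CO2 = 1:2): theoretical n(CO2) = 20.606 mol; at 75.75% yield, n(CO2) = 15.609 mol.
Step 2 (CO2:CaCO3 = 1:1): theoretical n(CaCO3) = 15.609 mol, so theoretical mass = 15.609 × 100.09 = 1562.3 g.
At 73.16% yield, actual mass of CaCO3 = 1562.3 × 0.7316 = 1143.0 g.

1143 g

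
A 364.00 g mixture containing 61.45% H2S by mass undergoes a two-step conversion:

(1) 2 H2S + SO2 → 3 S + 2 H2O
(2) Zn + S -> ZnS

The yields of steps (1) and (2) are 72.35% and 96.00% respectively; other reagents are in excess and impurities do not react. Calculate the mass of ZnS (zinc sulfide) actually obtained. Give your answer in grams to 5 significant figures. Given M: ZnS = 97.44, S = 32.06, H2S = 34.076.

666.37 g

Pure H2S = 364.00 × 0.6145 = 223.678 g.
n(H2S) = 223.678 / 34.076 = 6.56409 mol.
Step 1 (H2S:S = 2:3): theoretical n(S) = 9.84614 mol; at 72.35% yield, n(S) = 7.12368 mol.
Step 2 (S:ZnS = 1:1): theoretical n(ZnS) = 7.12368 mol, so theoretical mass = 7.12368 × 97.44 = 694.131 g.
At 96.00% yield, actual mass of ZnS = 694.131 × 0.9600 = 666.366 g.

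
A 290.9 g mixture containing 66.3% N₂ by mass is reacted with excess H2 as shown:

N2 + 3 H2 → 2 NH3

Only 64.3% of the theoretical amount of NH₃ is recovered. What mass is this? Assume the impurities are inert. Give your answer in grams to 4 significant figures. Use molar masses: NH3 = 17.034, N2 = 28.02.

150.8 g

Pure N2 available = 290.9 g × 0.663 = 192.87 g.
n(N2) = 192.87 g / 28.02 g/mol = 6.8832 mol.
From the equation the N2:NH3 mole ratio is 1:2, so n(NH3) = 6.8832 × 2/1 = 13.766 mol.
Mass of NH3 = 13.766 mol × 17.034 g/mol = 234.50 g.
Actual mass collected = 234.50 g × 0.643 = 150.78 g.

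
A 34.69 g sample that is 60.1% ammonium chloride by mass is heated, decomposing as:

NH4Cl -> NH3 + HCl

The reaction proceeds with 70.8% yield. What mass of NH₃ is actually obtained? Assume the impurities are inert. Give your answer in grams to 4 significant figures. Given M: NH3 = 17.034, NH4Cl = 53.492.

4.700 g

Pure NH4Cl available = 34.69 g × 0.601 = 20.849 g.
n(NH4Cl) = 20.849 g / 53.492 g/mol = 0.38975 mol.
From the equation the NH4Cl:NH3 mole ratio is 1:1, so n(NH3) = 0.38975 × 1/1 = 0.38975 mol.
Mass of NH3 = 0.38975 mol × 17.034 g/mol = 6.6391 g.
Actual mass collected = 6.6391 g × 0.708 = 4.7005 g.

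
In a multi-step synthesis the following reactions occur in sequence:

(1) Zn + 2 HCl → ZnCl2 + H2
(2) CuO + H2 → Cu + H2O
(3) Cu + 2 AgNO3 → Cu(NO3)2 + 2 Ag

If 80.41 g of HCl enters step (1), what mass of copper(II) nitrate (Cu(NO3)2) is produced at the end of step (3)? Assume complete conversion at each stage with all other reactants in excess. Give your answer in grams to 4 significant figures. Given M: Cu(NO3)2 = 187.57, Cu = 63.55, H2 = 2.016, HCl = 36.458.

206.8 g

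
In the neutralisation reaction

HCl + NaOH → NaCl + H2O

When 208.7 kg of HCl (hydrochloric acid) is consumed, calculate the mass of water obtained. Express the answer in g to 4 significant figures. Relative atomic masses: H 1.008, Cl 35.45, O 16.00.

103100 g

M(HCl) = 1.008 + 35.45 = 36.458 g/mol.
M(H2O) = 2(1.008) + 16.00 = 18.016 g/mol.
Convert: 208.7 kg = 208700 g.
n(HCl) = 208700 g / 36.458 g/mol = 5724.4 mol.
From the equation the HCl:H2O mole ratio is 1:1, so n(H2O) = 5724.4 × 1/1 = 5724.4 mol.
Mass of H2O = 5724.4 mol × 18.016 g/mol = 103130 g.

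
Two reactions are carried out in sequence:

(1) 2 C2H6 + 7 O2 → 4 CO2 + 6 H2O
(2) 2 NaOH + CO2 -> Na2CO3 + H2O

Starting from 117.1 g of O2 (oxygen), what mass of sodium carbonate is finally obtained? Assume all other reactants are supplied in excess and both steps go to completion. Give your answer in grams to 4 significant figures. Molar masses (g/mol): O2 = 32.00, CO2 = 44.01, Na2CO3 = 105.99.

221.6 g

n(O2) = 117.10 / 32.00 = 3.6594 mol.
Step 1 gives a 7:4 ratio of O2 to CO2, so n(CO2) = 2.0911 mol.
In step 2 the CO2:Na2CO3 ratio is 1:1, so n(Na2CO3) = 2.0911 mol.
Mass of Na2CO3 = 2.0911 × 105.99 = 221.63 g.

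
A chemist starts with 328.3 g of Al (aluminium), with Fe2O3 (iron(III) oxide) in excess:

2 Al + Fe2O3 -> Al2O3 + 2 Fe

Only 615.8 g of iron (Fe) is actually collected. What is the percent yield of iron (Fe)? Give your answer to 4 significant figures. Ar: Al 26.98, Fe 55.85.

M(Al) = 26.98 g/mol.
M(Fe) = 55.85 g/mol.
n(Al) = 328.30 g / 26.98 g/mol = 12.168 mol.
From the equation the Al:Fe mole ratio is 2:2, so n(Fe) = 12.168 × 2/2 = 12.168 mol.
Mass of Fe = 12.168 mol × 55.85 g/mol = 679.60 g.
This is the theoretical yield. Percent yield = 615.8 g / 679.60 g × 100% = 90.612%.

90.61 %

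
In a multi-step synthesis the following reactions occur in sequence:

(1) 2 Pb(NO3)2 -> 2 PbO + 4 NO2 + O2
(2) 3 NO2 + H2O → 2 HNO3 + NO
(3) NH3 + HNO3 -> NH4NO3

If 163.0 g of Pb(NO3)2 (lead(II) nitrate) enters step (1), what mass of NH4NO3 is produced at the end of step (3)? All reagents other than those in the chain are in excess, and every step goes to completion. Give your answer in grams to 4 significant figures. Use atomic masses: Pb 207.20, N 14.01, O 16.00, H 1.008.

52.53 g

M(Pb(NO3)2) = 207.20 + 2(14.01) + 6(16.00) = 331.22 g/mol.
M(NH4NO3) = 2(14.01) + 4(1.008) + 3(16.00) = 80.052 g/mol.
n(Pb(NO3)2) = 163.0 / 331.22 = 0.49212 mol.
Reaction (1): Pb(NO3)2→NO2 ratio 2:4 ⇒ n(NO2) = 0.98424 mol.
Reaction (2): NO2→HNO3 ratio 3:2 ⇒ n(HNO3) = 0.65616 mol.
Reaction (3): HNO3→NH4NO3 ratio 1:1 ⇒ n(NH4NO3) = 0.65616 mol.
Mass of NH4NO3 = 0.65616 × 80.052 = 52.527 g.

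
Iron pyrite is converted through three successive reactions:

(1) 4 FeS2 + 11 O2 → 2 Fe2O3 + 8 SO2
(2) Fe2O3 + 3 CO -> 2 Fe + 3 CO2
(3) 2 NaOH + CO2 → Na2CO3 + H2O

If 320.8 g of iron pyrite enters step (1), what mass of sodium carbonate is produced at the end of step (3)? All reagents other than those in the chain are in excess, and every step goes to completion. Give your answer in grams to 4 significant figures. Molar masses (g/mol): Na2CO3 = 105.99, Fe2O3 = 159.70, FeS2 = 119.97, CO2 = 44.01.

425.1 g

n(FeS2) = 320.8 / 119.97 = 2.6740 mol.
Reaction (1): FeS2→Fe2O3 ratio 4:2 ⇒ n(Fe2O3) = 1.3370 mol.
Reaction (2): Fe2O3→CO2 ratio 1:3 ⇒ n(CO2) = 4.0110 mol.
Reaction (3): CO2→Na2CO3 ratio 1:1 ⇒ n(Na2CO3) = 4.0110 mol.
Mass of Na2CO3 = 4.0110 × 105.99 = 425.13 g.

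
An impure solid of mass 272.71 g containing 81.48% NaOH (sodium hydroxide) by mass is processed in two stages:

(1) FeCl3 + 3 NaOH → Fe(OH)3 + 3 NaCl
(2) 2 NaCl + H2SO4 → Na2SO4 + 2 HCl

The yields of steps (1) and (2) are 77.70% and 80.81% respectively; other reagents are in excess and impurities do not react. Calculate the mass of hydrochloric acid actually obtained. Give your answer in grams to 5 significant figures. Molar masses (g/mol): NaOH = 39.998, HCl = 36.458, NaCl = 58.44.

Pure NaOH = 272.71 × 0.8148 = 222.204 g.
n(NaOH) = 222.204 / 39.998 = 5.55538 mol.
Step 1 (NaOH:NaCl = 3:3): theoretical n(NaCl) = 5.55538 mol; at 77.70% yield, n(NaCl) = 4.31653 mol.
Step 2 (NaCl:HCl = 2:2): theoretical n(HCl) = 4.31653 mol, so theoretical mass = 4.31653 × 36.458 = 157.372 g.
At 80.81% yield, actual mass of HCl = 157.372 × 0.8081 = 127.172 g.

127.17 g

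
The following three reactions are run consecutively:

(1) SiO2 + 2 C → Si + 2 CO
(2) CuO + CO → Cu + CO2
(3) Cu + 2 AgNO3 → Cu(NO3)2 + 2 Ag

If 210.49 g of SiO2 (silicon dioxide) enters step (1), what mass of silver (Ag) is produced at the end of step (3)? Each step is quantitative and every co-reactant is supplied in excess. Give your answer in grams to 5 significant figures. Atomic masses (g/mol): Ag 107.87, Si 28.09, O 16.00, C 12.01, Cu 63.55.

M(SiO2) = 28.09 + 2(16.00) = 60.09 g/mol.
M(Ag) = 107.87 g/mol.
n(SiO2) = 210.49 / 60.09 = 3.50291 mol.
Reaction (1): SiO2→CO ratio 1:2 ⇒ n(CO) = 7.00582 mol.
Reaction (2): CO→Cu ratio 1:1 ⇒ n(Cu) = 7.00582 mol.
Reaction (3): Cu→Ag ratio 1:2 ⇒ n(Ag) = 14.0116 mol.
Mass of Ag = 14.0116 × 107.87 = 1511.44 g.

1511.4 g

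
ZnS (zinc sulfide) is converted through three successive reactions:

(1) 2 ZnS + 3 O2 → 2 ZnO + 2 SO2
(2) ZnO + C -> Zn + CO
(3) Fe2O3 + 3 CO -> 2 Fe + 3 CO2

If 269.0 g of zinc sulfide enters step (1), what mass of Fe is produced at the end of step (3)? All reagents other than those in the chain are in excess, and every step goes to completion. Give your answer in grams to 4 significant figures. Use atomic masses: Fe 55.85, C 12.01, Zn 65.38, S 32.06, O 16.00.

102.8 g

M(ZnS) = 65.38 + 32.06 = 97.44 g/mol.
M(Fe) = 55.85 g/mol.
n(ZnS) = 269.0 / 97.44 = 2.7607 mol.
Reaction (1): ZnS→ZnO ratio 2:2 ⇒ n(ZnO) = 2.7607 mol.
Reaction (2): ZnO→CO ratio 1:1 ⇒ n(CO) = 2.7607 mol.
Reaction (3): CO→Fe ratio 3:2 ⇒ n(Fe) = 1.8404 mol.
Mass of Fe = 1.8404 × 55.85 = 102.79 g.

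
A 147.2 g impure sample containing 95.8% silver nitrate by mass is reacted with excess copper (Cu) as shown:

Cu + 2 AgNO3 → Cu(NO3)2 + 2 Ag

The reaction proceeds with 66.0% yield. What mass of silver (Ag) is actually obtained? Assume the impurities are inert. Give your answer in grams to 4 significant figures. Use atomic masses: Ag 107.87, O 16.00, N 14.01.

59.10 g

Pure AgNO3 available = 147.2 g × 0.958 = 141.02 g.
M(AgNO3) = 107.87 + 14.01 + 3(16.00) = 169.88 g/mol.
M(Ag) = 107.87 g/mol.
n(AgNO3) = 141.02 g / 169.88 g/mol = 0.83010 mol.
From the equation the AgNO3:Ag mole ratio is 2:2, so n(Ag) = 0.83010 × 2/2 = 0.83010 mol.
Mass of Ag = 0.83010 mol × 107.87 g/mol = 89.543 g.
Actual mass collected = 89.543 g × 0.660 = 59.098 g.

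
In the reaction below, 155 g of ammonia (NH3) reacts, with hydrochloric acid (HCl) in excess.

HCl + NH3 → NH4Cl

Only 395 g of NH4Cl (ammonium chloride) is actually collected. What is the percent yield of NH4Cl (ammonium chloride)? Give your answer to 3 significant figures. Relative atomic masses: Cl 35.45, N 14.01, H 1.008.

M(NH3) = 14.01 + 3(1.008) = 17.034 g/mol.
M(NH4Cl) = 14.01 + 4(1.008) + 35.45 = 53.492 g/mol.
n(NH3) = 155.0 g / 17.034 g/mol = 9.099 mol.
From the equation the NH3:NH4Cl mole ratio is 1:1, so n(NH4Cl) = 9.099 × 1/1 = 9.099 mol.
Mass of NH4Cl = 9.099 mol × 53.492 g/mol = 486.7 g.
This is the theoretical yield. Percent yield = 395 g / 486.7 g × 100% = 81.15%.

81.2 %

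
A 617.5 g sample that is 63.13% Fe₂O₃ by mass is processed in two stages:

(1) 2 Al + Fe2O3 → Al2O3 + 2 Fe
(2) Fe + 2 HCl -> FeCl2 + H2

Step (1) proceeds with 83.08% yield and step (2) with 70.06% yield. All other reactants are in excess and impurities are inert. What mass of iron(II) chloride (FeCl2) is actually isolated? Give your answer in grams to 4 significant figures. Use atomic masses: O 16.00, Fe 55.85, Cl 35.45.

Pure Fe2O3 = 617.5 × 0.6313 = 389.83 g.
M(Fe2O3) = 2(55.85) + 3(16.00) = 159.70 g/mol.
M(FeCl2) = 55.85 + 2(35.45) = 126.75 g/mol.
n(Fe2O3) = 389.83 / 159.70 = 2.4410 mol.
Step 1 (Fe2O3:Fe = 1:2): theoretical n(Fe) = 4.8820 mol; at 83.08% yield, n(Fe) = 4.0560 mol.
Step 2 (Fe:FeCl2 = 1:1): theoretical n(FeCl2) = 4.0560 mol, so theoretical mass = 4.0560 × 126.75 = 514.09 g.
At 70.06% yield, actual mass of FeCl2 = 514.09 × 0.7006 = 360.17 g.

360.2 g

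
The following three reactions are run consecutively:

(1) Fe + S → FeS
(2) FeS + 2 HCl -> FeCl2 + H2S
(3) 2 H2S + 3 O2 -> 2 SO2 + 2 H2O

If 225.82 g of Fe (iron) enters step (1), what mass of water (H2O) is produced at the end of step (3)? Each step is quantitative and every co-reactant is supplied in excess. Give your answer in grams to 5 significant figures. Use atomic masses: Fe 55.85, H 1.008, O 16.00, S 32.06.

72.845 g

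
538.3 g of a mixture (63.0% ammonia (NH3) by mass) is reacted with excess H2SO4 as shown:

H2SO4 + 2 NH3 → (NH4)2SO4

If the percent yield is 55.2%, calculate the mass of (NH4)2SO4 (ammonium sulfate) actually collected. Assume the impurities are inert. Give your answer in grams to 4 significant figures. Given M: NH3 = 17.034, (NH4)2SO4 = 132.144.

Pure NH3 available = 538.3 g × 0.630 = 339.13 g.
n(NH3) = 339.13 g / 17.034 g/mol = 19.909 mol.
From the equation the NH3:(NH4)2SO4 mole ratio is 2:1, so n((NH4)2SO4) = 19.909 × 1/2 = 9.9545 mol.
Mass of (NH4)2SO4 = 9.9545 mol × 132.144 g/mol = 1315.4 g.
Actual mass collected = 1315.4 g × 0.552 = 726.11 g.

726.1 g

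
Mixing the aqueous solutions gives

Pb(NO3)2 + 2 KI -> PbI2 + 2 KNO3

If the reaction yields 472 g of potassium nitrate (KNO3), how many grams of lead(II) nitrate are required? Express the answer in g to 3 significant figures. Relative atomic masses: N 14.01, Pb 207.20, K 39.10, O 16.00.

M(KNO3) = 39.10 + 14.01 + 3(16.00) = 101.11 g/mol.
M(Pb(NO3)2) = 207.20 + 2(14.01) + 6(16.00) = 331.22 g/mol.
n(KNO3) = 472.0 g / 101.11 g/mol = 4.668 mol.
From the equation the KNO3:Pb(NO3)2 mole ratio is 2:1, so n(Pb(NO3)2) = 4.668 × 1/2 = 2.334 mol.
Mass of Pb(NO3)2 = 2.334 mol × 331.22 g/mol = 773.1 g.

773 g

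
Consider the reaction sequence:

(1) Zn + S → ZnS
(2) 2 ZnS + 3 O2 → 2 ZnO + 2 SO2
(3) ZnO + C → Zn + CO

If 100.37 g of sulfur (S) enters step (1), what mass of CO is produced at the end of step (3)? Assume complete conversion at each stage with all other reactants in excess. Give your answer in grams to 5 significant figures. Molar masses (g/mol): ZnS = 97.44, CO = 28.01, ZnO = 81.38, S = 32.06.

87.691 g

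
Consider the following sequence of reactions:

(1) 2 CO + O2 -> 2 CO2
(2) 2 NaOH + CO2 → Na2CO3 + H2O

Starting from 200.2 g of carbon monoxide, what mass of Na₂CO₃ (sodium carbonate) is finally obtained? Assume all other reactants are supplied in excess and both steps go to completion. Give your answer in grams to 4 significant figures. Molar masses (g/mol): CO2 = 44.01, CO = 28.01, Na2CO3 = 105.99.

757.6 g

n(CO) = 200.20 / 28.01 = 7.1474 mol.
Step 1 gives a 2:2 ratio of CO to CO2, so n(CO2) = 7.1474 mol.
In step 2 the CO2:Na2CO3 ratio is 1:1, so n(Na2CO3) = 7.1474 mol.
Mass of Na2CO3 = 7.1474 × 105.99 = 757.56 g.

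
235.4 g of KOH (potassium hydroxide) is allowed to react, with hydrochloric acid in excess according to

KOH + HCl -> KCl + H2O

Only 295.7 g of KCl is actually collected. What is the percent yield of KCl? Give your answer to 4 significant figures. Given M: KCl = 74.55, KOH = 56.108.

94.54 %

n(KOH) = 235.40 g / 56.108 g/mol = 4.1955 mol.
From the equation the KOH:KCl mole ratio is 1:1, so n(KCl) = 4.1955 × 1/1 = 4.1955 mol.
Mass of KCl = 4.1955 mol × 74.55 g/mol = 312.77 g.
This is the theoretical yield. Percent yield = 295.7 g / 312.77 g × 100% = 94.541%.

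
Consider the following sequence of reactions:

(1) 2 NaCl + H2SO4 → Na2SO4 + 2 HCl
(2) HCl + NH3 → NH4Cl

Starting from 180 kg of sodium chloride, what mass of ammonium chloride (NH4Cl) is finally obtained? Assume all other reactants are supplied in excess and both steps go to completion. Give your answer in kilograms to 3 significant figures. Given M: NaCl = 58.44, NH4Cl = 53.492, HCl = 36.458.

180 kg = 180000 g.
n(NaCl) = 180000 / 58.44 = 3080 mol.
Step 1 gives a 2:2 ratio of NaCl to HCl, so n(HCl) = 3080 mol.
In step 2 the HCl:NH4Cl ratio is 1:1, so n(NH4Cl) = 3080 mol.
Mass of NH4Cl = 3080 × 53.492 = 164800 g = 165 kg.

165 kg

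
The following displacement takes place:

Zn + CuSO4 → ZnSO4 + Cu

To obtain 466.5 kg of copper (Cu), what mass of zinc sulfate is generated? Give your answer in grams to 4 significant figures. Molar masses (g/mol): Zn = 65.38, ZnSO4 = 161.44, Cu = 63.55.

1185000 g

Convert: 466.5 kg = 466500 g.
n(Cu) = 466500 g / 63.55 g/mol = 7340.7 mol.
From the equation the Cu:ZnSO4 mole ratio is 1:1, so n(ZnSO4) = 7340.7 × 1/1 = 7340.7 mol.
Mass of ZnSO4 = 7340.7 mol × 161.44 g/mol = 1.1851 × 10^6 g.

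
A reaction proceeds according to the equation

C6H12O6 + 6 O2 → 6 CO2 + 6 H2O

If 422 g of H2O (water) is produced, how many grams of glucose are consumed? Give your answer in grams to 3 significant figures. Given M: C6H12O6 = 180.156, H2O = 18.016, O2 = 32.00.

n(H2O) = 422.0 g / 18.016 g/mol = 23.42 mol.
From the equation the H2O:C6H12O6 mole ratio is 6:1, so n(C6H12O6) = 23.42 × 1/6 = 3.904 mol.
Mass of C6H12O6 = 3.904 mol × 180.156 g/mol = 703.3 g.

703 g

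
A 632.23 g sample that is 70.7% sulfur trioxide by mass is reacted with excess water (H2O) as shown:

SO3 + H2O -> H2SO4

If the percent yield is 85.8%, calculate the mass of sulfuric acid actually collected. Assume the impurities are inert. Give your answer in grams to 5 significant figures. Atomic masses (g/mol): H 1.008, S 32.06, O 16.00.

469.82 g

Pure SO3 available = 632.23 g × 0.707 = 446.987 g.
M(SO3) = 32.06 + 3(16.00) = 80.06 g/mol.
M(H2SO4) = 2(1.008) + 32.06 + 4(16.00) = 98.076 g/mol.
n(SO3) = 446.987 g / 80.06 g/mol = 5.58315 mol.
From the equation the SO3:H2SO4 mole ratio is 1:1, so n(H2SO4) = 5.58315 × 1/1 = 5.58315 mol.
Mass of H2SO4 = 5.58315 mol × 98.076 g/mol = 547.573 g.
Actual mass collected = 547.573 g × 0.858 = 469.817 g.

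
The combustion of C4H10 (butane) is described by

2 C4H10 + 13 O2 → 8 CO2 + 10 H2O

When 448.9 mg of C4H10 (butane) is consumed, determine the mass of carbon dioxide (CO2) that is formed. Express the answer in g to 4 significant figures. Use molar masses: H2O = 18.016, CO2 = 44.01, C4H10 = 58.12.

Convert: 448.9 mg = 0.44890 g.
n(C4H10) = 0.44890 g / 58.12 g/mol = 0.0077237 mol.
From the equation the C4H10:CO2 mole ratio is 2:8, so n(CO2) = 0.0077237 × 8/2 = 0.030895 mol.
Mass of CO2 = 0.030895 mol × 44.01 g/mol = 1.3597 g.

1.360 g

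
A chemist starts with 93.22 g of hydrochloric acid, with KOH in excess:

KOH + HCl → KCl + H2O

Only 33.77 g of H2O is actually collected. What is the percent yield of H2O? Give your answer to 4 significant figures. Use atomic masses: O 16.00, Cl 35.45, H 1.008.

73.31 %

M(HCl) = 1.008 + 35.45 = 36.458 g/mol.
M(H2O) = 2(1.008) + 16.00 = 18.016 g/mol.
n(HCl) = 93.220 g / 36.458 g/mol = 2.5569 mol.
From the equation the HCl:H2O mole ratio is 1:1, so n(H2O) = 2.5569 × 1/1 = 2.5569 mol.
Mass of H2O = 2.5569 mol × 18.016 g/mol = 46.065 g.
This is the theoretical yield. Percent yield = 33.77 g / 46.065 g × 100% = 73.309%.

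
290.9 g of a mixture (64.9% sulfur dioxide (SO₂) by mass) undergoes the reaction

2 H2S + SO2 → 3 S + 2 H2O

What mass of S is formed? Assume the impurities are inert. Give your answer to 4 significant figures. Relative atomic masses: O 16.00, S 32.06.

Mass of pure SO2 = 290.9 g × 0.649 = 188.79 g.
M(SO2) = 32.06 + 2(16.00) = 64.06 g/mol.
M(S) = 32.06 g/mol.
n(SO2) = 188.79 g / 64.06 g/mol = 2.9471 mol.
From the equation the SO2:S mole ratio is 1:3, so n(S) = 2.9471 × 3/1 = 8.8414 mol.
Mass of S = 8.8414 mol × 32.06 g/mol = 283.46 g.

283.5 g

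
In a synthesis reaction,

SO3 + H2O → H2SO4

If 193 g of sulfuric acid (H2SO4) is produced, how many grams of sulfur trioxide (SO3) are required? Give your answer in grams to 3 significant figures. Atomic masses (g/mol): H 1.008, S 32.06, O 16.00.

158 g

M(H2SO4) = 2(1.008) + 32.06 + 4(16.00) = 98.076 g/mol.
M(SO3) = 32.06 + 3(16.00) = 80.06 g/mol.
n(H2SO4) = 193.0 g / 98.076 g/mol = 1.968 mol.
From the equation the H2SO4:SO3 mole ratio is 1:1, so n(SO3) = 1.968 × 1/1 = 1.968 mol.
Mass of SO3 = 1.968 mol × 80.06 g/mol = 157.5 g.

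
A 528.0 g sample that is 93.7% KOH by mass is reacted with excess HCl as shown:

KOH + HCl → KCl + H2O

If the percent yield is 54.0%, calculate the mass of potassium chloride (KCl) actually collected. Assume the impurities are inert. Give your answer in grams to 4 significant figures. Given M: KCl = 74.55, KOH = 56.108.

Pure KOH available = 528.0 g × 0.937 = 494.74 g.
n(KOH) = 494.74 g / 56.108 g/mol = 8.8176 mol.
From the equation the KOH:KCl mole ratio is 1:1, so n(KCl) = 8.8176 × 1/1 = 8.8176 mol.
Mass of KCl = 8.8176 mol × 74.55 g/mol = 657.35 g.
Actual mass collected = 657.35 g × 0.540 = 354.97 g.

355.0 g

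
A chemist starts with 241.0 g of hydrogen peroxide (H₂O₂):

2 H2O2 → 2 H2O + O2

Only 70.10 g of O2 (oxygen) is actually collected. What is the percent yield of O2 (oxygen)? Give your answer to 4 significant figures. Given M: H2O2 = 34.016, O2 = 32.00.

n(H2O2) = 241.00 g / 34.016 g/mol = 7.0849 mol.
From the equation the H2O2:O2 mole ratio is 2:1, so n(O2) = 7.0849 × 1/2 = 3.5425 mol.
Mass of O2 = 3.5425 mol × 32.00 g/mol = 113.36 g.
This is the theoretical yield. Percent yield = 70.10 g / 113.36 g × 100% = 61.839%.

61.84 %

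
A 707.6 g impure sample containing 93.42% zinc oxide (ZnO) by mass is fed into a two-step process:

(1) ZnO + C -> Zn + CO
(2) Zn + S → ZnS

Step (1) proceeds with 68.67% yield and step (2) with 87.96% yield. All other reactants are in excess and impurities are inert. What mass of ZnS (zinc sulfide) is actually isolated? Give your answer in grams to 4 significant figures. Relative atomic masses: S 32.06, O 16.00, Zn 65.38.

Pure ZnO = 707.6 × 0.9342 = 661.04 g.
M(ZnO) = 65.38 + 16.00 = 81.38 g/mol.
M(ZnS) = 65.38 + 32.06 = 97.44 g/mol.
n(ZnO) = 661.04 / 81.38 = 8.1229 mol.
Step 1 (ZnO:Zn = 1:1): theoretical n(Zn) = 8.1229 mol; at 68.67% yield, n(Zn) = 5.5780 mol.
Step 2 (Zn:ZnS = 1:1): theoretical n(ZnS) = 5.5780 mol, so theoretical mass = 5.5780 × 97.44 = 543.52 g.
At 87.96% yield, actual mass of ZnS = 543.52 × 0.8796 = 478.08 g.

478.1 g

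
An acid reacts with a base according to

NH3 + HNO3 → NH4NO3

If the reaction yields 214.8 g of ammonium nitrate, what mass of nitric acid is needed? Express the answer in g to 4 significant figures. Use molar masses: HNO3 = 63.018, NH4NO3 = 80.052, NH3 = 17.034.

169.1 g

n(NH4NO3) = 214.80 g / 80.052 g/mol = 2.6833 mol.
From the equation the NH4NO3:HNO3 mole ratio is 1:1, so n(HNO3) = 2.6833 × 1/1 = 2.6833 mol.
Mass of HNO3 = 2.6833 mol × 63.018 g/mol = 169.09 g.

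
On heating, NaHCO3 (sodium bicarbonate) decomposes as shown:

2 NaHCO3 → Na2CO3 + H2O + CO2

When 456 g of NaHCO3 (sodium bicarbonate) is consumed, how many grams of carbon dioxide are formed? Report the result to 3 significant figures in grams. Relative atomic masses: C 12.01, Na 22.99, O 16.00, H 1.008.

119 g

M(NaHCO3) = 22.99 + 1.008 + 12.01 + 3(16.00) = 84.008 g/mol.
M(CO2) = 12.01 + 2(16.00) = 44.01 g/mol.
n(NaHCO3) = 456.0 g / 84.008 g/mol = 5.428 mol.
From the equation the NaHCO3:CO2 mole ratio is 2:1, so n(CO2) = 5.428 × 1/2 = 2.714 mol.
Mass of CO2 = 2.714 mol × 44.01 g/mol = 119.4 g.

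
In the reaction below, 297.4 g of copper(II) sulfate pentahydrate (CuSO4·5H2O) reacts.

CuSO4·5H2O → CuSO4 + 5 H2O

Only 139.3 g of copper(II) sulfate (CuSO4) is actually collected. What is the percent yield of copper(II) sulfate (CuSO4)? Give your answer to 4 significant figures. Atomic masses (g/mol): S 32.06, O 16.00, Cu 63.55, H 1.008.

73.27 %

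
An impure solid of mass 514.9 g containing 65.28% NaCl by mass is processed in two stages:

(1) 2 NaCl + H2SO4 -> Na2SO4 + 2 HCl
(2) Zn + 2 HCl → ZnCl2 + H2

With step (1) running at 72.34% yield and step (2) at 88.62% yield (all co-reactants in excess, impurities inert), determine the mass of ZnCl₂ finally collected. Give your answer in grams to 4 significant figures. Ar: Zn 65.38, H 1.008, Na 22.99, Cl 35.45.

251.2 g

Pure NaCl = 514.9 × 0.6528 = 336.13 g.
M(NaCl) = 22.99 + 35.45 = 58.44 g/mol.
M(ZnCl2) = 65.38 + 2(35.45) = 136.28 g/mol.
n(NaCl) = 336.13 / 58.44 = 5.7517 mol.
Step 1 (NaCl:HCl = 2:2): theoretical n(HCl) = 5.7517 mol; at 72.34% yield, n(HCl) = 4.1607 mol.
Step 2 (HCl:ZnCl2 = 2:1): theoretical n(ZnCl2) = 2.0804 mol, so theoretical mass = 2.0804 × 136.28 = 283.51 g.
At 88.62% yield, actual mass of ZnCl2 = 283.51 × 0.8862 = 251.25 g.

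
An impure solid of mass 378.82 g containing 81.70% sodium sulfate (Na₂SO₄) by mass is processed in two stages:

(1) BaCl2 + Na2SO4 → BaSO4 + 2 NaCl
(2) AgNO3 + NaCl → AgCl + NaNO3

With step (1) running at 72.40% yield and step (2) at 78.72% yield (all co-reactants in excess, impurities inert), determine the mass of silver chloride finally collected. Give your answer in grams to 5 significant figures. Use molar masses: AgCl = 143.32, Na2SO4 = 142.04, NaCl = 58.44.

Pure Na2SO4 = 378.82 × 0.8170 = 309.496 g.
n(Na2SO4) = 309.496 / 142.04 = 2.17894 mol.
Step 1 (Na2SO4:NaCl = 1:2): theoretical n(NaCl) = 4.35787 mol; at 72.40% yield, n(NaCl) = 3.15510 mol.
Step 2 (NaCl:AgCl = 1:1): theoretical n(AgCl) = 3.15510 mol, so theoretical mass = 3.15510 × 143.32 = 452.189 g.
At 78.72% yield, actual mass of AgCl = 452.189 × 0.7872 = 355.963 g.

355.96 g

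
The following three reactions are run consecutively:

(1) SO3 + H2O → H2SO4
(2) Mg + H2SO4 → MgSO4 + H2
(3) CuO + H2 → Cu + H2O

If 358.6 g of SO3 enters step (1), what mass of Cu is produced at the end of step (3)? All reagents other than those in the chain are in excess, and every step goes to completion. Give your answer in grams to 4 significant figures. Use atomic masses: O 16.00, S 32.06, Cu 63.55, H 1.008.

284.6 g

M(SO3) = 32.06 + 3(16.00) = 80.06 g/mol.
M(Cu) = 63.55 g/mol.
n(SO3) = 358.6 / 80.06 = 4.4791 mol.
Reaction (1): SO3→H2SO4 ratio 1:1 ⇒ n(H2SO4) = 4.4791 mol.
Reaction (2): H2SO4→H2 ratio 1:1 ⇒ n(H2) = 4.4791 mol.
Reaction (3): H2→Cu ratio 1:1 ⇒ n(Cu) = 4.4791 mol.
Mass of Cu = 4.4791 × 63.55 = 284.65 g.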